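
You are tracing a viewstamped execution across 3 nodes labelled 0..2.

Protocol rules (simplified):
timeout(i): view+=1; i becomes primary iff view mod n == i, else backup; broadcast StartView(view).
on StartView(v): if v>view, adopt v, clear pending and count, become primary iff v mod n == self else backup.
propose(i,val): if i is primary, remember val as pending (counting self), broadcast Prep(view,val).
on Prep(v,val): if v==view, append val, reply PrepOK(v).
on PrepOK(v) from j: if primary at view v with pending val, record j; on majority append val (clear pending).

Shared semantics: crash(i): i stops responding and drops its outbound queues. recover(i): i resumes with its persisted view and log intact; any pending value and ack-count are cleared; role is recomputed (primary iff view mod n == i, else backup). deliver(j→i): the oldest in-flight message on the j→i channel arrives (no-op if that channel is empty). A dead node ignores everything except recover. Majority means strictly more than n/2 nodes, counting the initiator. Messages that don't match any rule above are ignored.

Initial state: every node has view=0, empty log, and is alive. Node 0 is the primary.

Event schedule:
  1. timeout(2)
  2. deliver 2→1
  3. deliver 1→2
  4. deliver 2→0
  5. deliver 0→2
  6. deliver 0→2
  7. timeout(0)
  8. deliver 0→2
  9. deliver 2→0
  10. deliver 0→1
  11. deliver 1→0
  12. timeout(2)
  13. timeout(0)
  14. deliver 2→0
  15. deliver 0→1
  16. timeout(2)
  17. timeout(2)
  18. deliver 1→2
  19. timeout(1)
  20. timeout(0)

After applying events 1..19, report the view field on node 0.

3

e1 timeout(2): 2[back,v=1,-]
e2 deliver 2→1: 1[prim,v=1,-]
e3 deliver 1→2: ·
e4 deliver 2→0: 0[back,v=1,-]
e5 deliver 0→2: ·
e6 deliver 0→2: ·
e7 timeout(0): 0[back,v=2,-]
e8 deliver 0→2: 2[prim,v=2,-]
e9 deliver 2→0: ·
e10 deliver 0→1: 1[back,v=2,-]
e11 deliver 1→0: ·
e12 timeout(2): 2[back,v=3,-]
e13 timeout(0): 0[prim,v=3,-]
e14 deliver 2→0: ·
e15 deliver 0→1: 1[back,v=3,-]
e16 timeout(2): 2[back,v=4,-]
e17 timeout(2): 2[prim,v=5,-]
e18 deliver 1→2: ·
e19 timeout(1): 1[prim,v=4,-]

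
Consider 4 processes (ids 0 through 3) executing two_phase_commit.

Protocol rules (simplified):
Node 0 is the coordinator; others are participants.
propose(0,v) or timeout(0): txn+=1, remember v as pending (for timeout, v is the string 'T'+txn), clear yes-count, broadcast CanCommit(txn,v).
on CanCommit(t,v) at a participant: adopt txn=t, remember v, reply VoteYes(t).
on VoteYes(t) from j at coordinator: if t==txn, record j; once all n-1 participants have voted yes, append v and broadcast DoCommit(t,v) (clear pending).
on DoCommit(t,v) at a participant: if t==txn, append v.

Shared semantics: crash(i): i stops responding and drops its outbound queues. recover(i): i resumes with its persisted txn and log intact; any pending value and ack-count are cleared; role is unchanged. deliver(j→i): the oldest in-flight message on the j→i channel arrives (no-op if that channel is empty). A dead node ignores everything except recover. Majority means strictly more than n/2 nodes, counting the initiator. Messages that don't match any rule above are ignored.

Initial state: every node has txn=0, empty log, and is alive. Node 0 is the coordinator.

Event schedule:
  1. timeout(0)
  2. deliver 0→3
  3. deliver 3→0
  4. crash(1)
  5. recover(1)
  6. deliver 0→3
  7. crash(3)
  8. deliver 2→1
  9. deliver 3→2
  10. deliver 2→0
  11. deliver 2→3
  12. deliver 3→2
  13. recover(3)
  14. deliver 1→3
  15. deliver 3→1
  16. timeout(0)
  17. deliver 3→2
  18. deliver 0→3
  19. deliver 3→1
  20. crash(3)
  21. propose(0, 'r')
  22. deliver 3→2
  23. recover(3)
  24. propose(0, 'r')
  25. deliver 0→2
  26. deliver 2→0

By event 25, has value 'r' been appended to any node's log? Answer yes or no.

e1 timeout(0): 0[coor,t=1,-]
e2 deliver 0→3: 3[part,t=1,-]
e3 deliver 3→0: ·
e4 crash(1): 1[✗part,t=0,-]
e5 recover(1): 1[part,t=0,-]
e6 deliver 0→3: ·
e7 crash(3): 3[✗part,t=1,-]
e8 deliver 2→1: ·
e9 deliver 3→2: ·
e10 deliver 2→0: ·
e11 deliver 2→3: ·
e12 deliver 3→2: ·
e13 recover(3): 3[part,t=1,-]
e14 deliver 1→3: ·
e15 deliver 3→1: ·
e16 timeout(0): 0[coor,t=2,-]
e17 deliver 3→2: ·
e18 deliver 0→3: 3[part,t=2,-]
e19 deliver 3→1: ·
e20 crash(3): 3[✗part,t=2,-]
e21 propose(0,'r'): 0[coor,t=3,-]
e22 deliver 3→2: ·
e23 recover(3): 3[part,t=2,-]
e24 propose(0,'r'): 0[coor,t=4,-]
e25 deliver 0→2: 2[part,t=1,-]

no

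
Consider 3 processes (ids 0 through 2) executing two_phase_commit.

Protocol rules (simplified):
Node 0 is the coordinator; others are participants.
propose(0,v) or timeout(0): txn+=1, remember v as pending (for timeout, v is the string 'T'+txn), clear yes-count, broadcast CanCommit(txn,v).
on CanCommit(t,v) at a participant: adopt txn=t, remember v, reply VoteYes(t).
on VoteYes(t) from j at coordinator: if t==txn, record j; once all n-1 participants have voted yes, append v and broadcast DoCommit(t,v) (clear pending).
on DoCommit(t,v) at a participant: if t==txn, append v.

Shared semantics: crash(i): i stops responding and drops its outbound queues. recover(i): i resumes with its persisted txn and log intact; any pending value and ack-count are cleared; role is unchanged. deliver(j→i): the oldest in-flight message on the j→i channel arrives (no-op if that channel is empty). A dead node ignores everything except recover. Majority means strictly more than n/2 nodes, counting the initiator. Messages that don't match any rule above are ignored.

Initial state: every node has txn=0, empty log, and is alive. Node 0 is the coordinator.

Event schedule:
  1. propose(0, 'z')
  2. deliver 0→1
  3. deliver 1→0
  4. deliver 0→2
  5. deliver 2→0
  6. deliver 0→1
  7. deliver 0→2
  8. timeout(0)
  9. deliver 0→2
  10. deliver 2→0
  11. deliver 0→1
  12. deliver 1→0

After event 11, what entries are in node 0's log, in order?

z

[1] propose(0,'z') → N0(coor t1 [-])
[2] deliver 0→1 → N1(part t1 [-])
[3] deliver 1→0 → ∅
[4] deliver 0→2 → N2(part t1 [-])
[5] deliver 2→0 → N0(coor t1 [z])
[6] deliver 0→1 → N1(part t1 [z])
[7] deliver 0→2 → N2(part t1 [z])
[8] timeout(0) → N0(coor t2 [z])
[9] deliver 0→2 → N2(part t2 [z])
[10] deliver 2→0 → ∅
[11] deliver 0→1 → N1(part t2 [z])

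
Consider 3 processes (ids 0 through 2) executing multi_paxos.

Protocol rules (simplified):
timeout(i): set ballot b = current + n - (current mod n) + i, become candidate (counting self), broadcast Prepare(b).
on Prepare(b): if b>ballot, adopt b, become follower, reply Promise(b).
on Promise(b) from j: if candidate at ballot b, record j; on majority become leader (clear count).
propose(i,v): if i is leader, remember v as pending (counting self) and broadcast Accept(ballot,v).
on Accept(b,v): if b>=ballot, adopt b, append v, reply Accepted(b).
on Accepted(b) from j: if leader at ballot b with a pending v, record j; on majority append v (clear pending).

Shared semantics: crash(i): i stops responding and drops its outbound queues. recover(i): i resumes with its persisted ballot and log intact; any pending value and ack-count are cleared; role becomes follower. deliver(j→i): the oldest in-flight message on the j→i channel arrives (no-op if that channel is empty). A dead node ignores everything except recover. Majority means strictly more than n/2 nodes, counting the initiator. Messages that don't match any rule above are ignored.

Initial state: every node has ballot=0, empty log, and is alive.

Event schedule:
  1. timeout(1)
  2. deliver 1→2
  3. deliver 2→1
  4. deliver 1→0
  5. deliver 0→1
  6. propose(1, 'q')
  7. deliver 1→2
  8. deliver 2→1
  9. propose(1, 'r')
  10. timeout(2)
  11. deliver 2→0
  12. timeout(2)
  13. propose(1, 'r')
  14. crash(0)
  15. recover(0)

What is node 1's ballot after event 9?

after 1 — timeout(1): n1:cand/b4/[-]
after 2 — deliver 1→2: n2:foll/b4/[-]
after 3 — deliver 2→1: n1:lead/b4/[-]
after 4 — deliver 1→0: n0:foll/b4/[-]
after 5 — deliver 0→1: ·
after 6 — propose(1,'q'): ·
after 7 — deliver 1→2: n2:foll/b4/[q]
after 8 — deliver 2→1: n1:lead/b4/[q]
after 9 — propose(1,'r'): ·

4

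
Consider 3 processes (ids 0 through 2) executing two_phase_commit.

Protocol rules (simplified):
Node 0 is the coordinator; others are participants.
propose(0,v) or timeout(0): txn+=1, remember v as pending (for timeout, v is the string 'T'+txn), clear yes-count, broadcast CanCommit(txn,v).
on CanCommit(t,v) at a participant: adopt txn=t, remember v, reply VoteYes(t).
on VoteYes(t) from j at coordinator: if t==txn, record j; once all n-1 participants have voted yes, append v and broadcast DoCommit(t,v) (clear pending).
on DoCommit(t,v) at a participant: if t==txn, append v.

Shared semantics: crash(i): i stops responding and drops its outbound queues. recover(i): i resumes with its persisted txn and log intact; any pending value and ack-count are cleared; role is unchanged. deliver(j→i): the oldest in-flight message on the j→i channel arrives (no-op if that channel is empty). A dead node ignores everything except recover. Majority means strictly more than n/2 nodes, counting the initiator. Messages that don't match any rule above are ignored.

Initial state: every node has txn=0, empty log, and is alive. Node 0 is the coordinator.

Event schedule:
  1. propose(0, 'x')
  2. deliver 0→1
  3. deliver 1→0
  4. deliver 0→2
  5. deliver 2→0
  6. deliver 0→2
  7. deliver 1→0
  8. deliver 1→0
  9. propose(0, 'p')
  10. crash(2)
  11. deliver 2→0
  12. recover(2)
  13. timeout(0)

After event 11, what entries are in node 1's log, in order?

step 1 propose(0,'x'): 0={coor,t=1,log=-}
step 2 deliver 0→1: 1={part,t=1,log=-}
step 3 deliver 1→0: —
step 4 deliver 0→2: 2={part,t=1,log=-}
step 5 deliver 2→0: 0={coor,t=1,log=x}
step 6 deliver 0→2: 2={part,t=1,log=x}
step 7 deliver 1→0: —
step 8 deliver 1→0: —
step 9 propose(0,'p'): 0={coor,t=2,log=x}
step 10 crash(2): 2={✗part,t=1,log=x}
step 11 deliver 2→0: —

empty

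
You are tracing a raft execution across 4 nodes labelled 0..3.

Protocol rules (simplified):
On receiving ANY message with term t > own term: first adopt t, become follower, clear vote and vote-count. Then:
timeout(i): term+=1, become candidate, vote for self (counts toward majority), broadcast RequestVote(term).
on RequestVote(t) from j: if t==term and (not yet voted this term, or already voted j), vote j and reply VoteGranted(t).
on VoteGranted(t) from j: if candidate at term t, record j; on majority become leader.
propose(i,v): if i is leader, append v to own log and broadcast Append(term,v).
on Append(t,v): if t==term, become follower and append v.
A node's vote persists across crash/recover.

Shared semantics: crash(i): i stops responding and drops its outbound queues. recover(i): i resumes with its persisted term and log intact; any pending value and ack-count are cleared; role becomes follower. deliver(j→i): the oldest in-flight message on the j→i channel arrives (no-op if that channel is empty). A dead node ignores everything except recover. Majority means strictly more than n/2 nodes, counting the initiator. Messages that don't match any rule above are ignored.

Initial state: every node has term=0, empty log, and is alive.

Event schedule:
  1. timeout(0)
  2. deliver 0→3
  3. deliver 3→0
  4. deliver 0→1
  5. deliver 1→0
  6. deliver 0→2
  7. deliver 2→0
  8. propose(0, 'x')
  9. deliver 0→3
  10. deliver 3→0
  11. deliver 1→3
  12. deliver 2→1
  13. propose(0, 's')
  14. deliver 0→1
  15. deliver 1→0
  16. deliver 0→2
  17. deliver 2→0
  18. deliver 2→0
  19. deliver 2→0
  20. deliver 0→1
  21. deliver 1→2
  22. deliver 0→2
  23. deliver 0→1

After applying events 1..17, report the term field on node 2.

1

[1] timeout(0) → N0(cand t1 [-])
[2] deliver 0→3 → N3(foll t1 [-])
[3] deliver 3→0 → ∅
[4] deliver 0→1 → N1(foll t1 [-])
[5] deliver 1→0 → N0(lead t1 [-])
[6] deliver 0→2 → N2(foll t1 [-])
[7] deliver 2→0 → ∅
[8] propose(0,'x') → N0(lead t1 [x])
[9] deliver 0→3 → N3(foll t1 [x])
[10] deliver 3→0 → ∅
[11] deliver 1→3 → ∅
[12] deliver 2→1 → ∅
[13] propose(0,'s') → N0(lead t1 [x,s])
[14] deliver 0→1 → N1(foll t1 [x])
[15] deliver 1→0 → ∅
[16] deliver 0→2 → N2(foll t1 [x])
[17] deliver 2→0 → ∅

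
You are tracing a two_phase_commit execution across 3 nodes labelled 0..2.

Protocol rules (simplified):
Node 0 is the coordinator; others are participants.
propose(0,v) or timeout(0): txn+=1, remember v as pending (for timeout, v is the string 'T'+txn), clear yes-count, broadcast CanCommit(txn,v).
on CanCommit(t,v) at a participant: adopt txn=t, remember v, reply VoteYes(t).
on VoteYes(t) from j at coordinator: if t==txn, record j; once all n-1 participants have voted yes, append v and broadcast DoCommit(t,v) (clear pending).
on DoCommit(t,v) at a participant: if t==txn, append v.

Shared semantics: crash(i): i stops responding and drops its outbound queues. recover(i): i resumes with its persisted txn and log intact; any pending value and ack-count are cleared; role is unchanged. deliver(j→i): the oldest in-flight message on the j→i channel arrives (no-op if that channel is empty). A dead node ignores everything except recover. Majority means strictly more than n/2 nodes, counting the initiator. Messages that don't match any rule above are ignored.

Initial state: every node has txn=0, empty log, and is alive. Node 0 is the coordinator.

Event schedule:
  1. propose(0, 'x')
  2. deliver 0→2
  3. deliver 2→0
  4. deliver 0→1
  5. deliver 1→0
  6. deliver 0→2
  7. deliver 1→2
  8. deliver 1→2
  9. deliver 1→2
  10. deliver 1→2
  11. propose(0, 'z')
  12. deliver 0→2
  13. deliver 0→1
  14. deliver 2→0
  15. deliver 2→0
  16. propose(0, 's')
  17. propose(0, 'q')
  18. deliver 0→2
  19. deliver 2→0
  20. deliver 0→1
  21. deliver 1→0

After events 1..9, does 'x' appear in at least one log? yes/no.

after 1 — propose(0,'x'): n0:coor/t1/[-]
after 2 — deliver 0→2: n2:part/t1/[-]
after 3 — deliver 2→0: ·
after 4 — deliver 0→1: n1:part/t1/[-]
after 5 — deliver 1→0: n0:coor/t1/[x]
after 6 — deliver 0→2: n2:part/t1/[x]
after 7 — deliver 1→2: ·
after 8 — deliver 1→2: ·
after 9 — deliver 1→2: ·

yes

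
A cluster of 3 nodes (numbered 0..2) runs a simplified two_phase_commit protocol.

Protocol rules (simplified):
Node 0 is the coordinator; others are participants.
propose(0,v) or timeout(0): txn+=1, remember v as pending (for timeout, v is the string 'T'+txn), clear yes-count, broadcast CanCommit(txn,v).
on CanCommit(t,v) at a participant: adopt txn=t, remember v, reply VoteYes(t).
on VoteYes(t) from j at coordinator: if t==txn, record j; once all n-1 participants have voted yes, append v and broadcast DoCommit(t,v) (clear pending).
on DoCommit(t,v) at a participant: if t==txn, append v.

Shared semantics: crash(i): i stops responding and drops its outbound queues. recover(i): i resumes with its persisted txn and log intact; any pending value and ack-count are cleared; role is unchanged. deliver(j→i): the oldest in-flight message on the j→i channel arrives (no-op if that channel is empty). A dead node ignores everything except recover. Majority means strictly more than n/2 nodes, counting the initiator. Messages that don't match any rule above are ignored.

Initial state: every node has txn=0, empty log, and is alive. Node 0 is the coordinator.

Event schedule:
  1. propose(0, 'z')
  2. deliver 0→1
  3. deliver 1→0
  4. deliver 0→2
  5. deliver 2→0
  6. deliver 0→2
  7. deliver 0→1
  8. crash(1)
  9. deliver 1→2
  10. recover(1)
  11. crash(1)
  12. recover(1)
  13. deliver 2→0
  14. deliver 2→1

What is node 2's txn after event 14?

1. propose(0,'z'):  <0:coor t1 ->
2. deliver 0→1:  <1:part t1 ->
3. deliver 1→0:  nop
4. deliver 0→2:  <2:part t1 ->
5. deliver 2→0:  <0:coor t1 z>
6. deliver 0→2:  <2:part t1 z>
7. deliver 0→1:  <1:part t1 z>
8. crash(1):  <1:✗part t1 z>
9. deliver 1→2:  nop
10. recover(1):  <1:part t1 z>
11. crash(1):  <1:✗part t1 z>
12. recover(1):  <1:part t1 z>
13. deliver 2→0:  nop
14. deliver 2→1:  nop

1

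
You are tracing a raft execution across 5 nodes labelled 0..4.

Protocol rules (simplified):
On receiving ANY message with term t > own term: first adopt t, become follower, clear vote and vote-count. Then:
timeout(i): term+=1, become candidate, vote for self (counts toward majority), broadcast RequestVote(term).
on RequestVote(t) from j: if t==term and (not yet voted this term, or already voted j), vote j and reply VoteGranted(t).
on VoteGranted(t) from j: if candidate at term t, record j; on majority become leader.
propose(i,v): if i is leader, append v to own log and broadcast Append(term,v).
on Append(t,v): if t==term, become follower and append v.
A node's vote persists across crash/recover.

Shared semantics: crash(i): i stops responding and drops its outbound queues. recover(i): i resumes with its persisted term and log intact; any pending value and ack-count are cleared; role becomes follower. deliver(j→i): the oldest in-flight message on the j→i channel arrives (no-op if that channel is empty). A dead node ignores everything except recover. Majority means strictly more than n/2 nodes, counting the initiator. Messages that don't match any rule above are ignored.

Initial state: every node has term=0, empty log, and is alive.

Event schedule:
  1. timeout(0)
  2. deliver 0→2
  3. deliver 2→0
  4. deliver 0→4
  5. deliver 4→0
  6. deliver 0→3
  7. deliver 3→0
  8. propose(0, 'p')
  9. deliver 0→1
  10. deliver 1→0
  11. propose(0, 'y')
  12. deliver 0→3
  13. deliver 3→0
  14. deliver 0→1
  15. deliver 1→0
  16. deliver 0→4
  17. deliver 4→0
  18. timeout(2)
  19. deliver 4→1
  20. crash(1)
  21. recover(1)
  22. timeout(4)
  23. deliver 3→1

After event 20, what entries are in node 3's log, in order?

p

[1] timeout(0) → N0(cand t1 [-])
[2] deliver 0→2 → N2(foll t1 [-])
[3] deliver 2→0 → ∅
[4] deliver 0→4 → N4(foll t1 [-])
[5] deliver 4→0 → N0(lead t1 [-])
[6] deliver 0→3 → N3(foll t1 [-])
[7] deliver 3→0 → ∅
[8] propose(0,'p') → N0(lead t1 [p])
[9] deliver 0→1 → N1(foll t1 [-])
[10] deliver 1→0 → ∅
[11] propose(0,'y') → N0(lead t1 [p,y])
[12] deliver 0→3 → N3(foll t1 [p])
[13] deliver 3→0 → ∅
[14] deliver 0→1 → N1(foll t1 [p])
[15] deliver 1→0 → ∅
[16] deliver 0→4 → N4(foll t1 [p])
[17] deliver 4→0 → ∅
[18] timeout(2) → N2(cand t2 [-])
[19] deliver 4→1 → ∅
[20] crash(1) → N1(✗foll t1 [p])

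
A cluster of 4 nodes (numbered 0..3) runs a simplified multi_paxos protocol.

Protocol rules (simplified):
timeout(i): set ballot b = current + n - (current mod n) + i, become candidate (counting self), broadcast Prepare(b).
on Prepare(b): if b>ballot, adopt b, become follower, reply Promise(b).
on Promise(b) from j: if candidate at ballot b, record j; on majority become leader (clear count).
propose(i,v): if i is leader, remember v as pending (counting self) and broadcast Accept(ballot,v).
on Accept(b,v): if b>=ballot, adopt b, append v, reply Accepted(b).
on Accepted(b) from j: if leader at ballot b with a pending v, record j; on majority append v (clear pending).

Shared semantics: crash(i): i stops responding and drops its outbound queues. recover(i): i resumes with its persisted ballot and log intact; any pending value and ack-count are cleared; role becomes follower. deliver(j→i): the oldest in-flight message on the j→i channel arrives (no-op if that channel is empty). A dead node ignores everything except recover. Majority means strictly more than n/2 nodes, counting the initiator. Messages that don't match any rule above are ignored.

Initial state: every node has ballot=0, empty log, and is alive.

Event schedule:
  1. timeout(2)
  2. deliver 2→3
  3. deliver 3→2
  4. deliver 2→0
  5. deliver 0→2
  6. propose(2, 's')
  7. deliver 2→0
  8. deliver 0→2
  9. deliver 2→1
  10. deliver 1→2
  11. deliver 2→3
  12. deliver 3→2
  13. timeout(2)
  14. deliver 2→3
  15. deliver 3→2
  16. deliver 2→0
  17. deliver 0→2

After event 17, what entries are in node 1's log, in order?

e1 timeout(2): 2[cand,b=6,-]
e2 deliver 2→3: 3[foll,b=6,-]
e3 deliver 3→2: ·
e4 deliver 2→0: 0[foll,b=6,-]
e5 deliver 0→2: 2[lead,b=6,-]
e6 propose(2,'s'): ·
e7 deliver 2→0: 0[foll,b=6,s]
e8 deliver 0→2: ·
e9 deliver 2→1: 1[foll,b=6,-]
e10 deliver 1→2: ·
e11 deliver 2→3: 3[foll,b=6,s]
e12 deliver 3→2: 2[lead,b=6,s]
e13 timeout(2): 2[cand,b=10,s]
e14 deliver 2→3: 3[foll,b=10,s]
e15 deliver 3→2: ·
e16 deliver 2→0: 0[foll,b=10,s]
e17 deliver 0→2: 2[lead,b=10,s]

empty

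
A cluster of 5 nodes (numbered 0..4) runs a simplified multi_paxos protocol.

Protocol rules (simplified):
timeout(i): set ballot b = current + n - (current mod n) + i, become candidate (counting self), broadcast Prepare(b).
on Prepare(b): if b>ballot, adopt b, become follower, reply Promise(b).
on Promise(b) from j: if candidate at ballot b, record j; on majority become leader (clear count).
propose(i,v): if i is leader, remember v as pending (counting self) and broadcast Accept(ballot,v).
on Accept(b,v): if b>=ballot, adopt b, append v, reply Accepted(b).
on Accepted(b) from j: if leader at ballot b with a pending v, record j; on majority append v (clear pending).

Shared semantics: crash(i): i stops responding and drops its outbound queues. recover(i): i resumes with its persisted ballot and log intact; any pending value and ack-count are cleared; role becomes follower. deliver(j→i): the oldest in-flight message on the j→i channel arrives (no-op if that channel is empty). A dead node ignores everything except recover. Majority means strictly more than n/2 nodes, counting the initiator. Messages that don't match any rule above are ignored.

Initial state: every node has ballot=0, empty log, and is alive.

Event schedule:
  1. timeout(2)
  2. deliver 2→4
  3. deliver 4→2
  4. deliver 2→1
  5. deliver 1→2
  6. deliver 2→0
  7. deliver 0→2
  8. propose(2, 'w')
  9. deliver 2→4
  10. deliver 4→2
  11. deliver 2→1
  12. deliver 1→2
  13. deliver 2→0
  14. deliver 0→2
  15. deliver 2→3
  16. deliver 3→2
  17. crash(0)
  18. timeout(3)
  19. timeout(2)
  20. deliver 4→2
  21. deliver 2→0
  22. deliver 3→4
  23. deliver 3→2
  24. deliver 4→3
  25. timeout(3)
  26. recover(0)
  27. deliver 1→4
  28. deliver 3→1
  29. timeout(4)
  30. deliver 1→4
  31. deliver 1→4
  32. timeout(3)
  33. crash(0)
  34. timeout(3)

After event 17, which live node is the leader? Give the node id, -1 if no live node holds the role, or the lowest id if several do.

2

1. timeout(2):  <2:cand b7 ->
2. deliver 2→4:  <4:foll b7 ->
3. deliver 4→2:  nop
4. deliver 2→1:  <1:foll b7 ->
5. deliver 1→2:  <2:lead b7 ->
6. deliver 2→0:  <0:foll b7 ->
7. deliver 0→2:  nop
8. propose(2,'w'):  nop
9. deliver 2→4:  <4:foll b7 w>
10. deliver 4→2:  nop
11. deliver 2→1:  <1:foll b7 w>
12. deliver 1→2:  <2:lead b7 w>
13. deliver 2→0:  <0:foll b7 w>
14. deliver 0→2:  nop
15. deliver 2→3:  <3:foll b7 ->
16. deliver 3→2:  nop
17. crash(0):  <0:✗foll b7 w>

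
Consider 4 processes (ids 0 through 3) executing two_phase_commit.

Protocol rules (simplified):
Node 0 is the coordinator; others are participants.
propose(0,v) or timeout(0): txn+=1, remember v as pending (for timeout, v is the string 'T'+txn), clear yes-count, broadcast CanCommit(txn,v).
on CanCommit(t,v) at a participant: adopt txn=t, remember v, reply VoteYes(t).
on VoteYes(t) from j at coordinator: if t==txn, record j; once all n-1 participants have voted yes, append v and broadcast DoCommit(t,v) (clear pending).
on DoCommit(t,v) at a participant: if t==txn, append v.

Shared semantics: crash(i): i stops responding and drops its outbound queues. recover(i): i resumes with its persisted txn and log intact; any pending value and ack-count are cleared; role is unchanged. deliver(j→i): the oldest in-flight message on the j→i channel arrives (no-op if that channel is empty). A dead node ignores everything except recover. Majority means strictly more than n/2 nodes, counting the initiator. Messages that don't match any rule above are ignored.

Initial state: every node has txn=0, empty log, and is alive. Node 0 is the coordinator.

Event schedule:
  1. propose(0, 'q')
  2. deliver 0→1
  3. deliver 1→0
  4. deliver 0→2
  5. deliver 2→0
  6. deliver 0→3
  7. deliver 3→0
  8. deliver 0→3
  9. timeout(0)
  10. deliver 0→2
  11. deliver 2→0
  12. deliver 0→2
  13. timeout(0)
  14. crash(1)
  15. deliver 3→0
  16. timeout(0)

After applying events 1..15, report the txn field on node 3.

1

after 1 — propose(0,'q'): n0:coor/t1/[-]
after 2 — deliver 0→1: n1:part/t1/[-]
after 3 — deliver 1→0: ·
after 4 — deliver 0→2: n2:part/t1/[-]
after 5 — deliver 2→0: ·
after 6 — deliver 0→3: n3:part/t1/[-]
after 7 — deliver 3→0: n0:coor/t1/[q]
after 8 — deliver 0→3: n3:part/t1/[q]
after 9 — timeout(0): n0:coor/t2/[q]
after 10 — deliver 0→2: n2:part/t1/[q]
after 11 — deliver 2→0: ·
after 12 — deliver 0→2: n2:part/t2/[q]
after 13 — timeout(0): n0:coor/t3/[q]
after 14 — crash(1): n1:✗part/t1/[-]
after 15 — deliver 3→0: ·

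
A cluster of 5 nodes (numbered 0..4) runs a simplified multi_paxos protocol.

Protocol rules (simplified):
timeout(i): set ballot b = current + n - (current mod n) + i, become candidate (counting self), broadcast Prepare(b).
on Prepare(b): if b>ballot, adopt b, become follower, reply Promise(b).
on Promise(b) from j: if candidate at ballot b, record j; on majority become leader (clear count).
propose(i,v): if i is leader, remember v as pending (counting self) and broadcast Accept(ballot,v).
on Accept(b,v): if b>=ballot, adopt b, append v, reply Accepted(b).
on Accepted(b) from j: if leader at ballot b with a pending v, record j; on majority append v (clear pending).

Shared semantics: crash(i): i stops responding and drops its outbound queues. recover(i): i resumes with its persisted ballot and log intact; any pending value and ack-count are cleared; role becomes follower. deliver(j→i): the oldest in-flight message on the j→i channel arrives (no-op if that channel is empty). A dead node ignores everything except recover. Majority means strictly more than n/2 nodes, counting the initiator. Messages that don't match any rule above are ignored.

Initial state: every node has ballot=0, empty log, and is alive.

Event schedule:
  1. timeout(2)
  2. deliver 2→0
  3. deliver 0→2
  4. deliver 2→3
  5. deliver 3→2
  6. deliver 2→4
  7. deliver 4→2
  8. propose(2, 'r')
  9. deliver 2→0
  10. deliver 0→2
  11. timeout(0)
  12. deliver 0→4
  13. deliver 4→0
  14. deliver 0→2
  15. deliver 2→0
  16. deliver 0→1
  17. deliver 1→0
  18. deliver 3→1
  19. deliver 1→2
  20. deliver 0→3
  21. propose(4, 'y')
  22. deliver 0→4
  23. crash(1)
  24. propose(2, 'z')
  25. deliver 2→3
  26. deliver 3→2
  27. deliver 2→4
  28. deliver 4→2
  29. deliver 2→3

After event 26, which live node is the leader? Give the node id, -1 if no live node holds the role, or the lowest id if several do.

0

[1] timeout(2) → N2(cand b7 [-])
[2] deliver 2→0 → N0(foll b7 [-])
[3] deliver 0→2 → ∅
[4] deliver 2→3 → N3(foll b7 [-])
[5] deliver 3→2 → N2(lead b7 [-])
[6] deliver 2→4 → N4(foll b7 [-])
[7] deliver 4→2 → ∅
[8] propose(2,'r') → ∅
[9] deliver 2→0 → N0(foll b7 [r])
[10] deliver 0→2 → ∅
[11] timeout(0) → N0(cand b10 [r])
[12] deliver 0→4 → N4(foll b10 [-])
[13] deliver 4→0 → ∅
[14] deliver 0→2 → N2(foll b10 [-])
[15] deliver 2→0 → N0(lead b10 [r])
[16] deliver 0→1 → N1(foll b10 [-])
[17] deliver 1→0 → ∅
[18] deliver 3→1 → ∅
[19] deliver 1→2 → ∅
[20] deliver 0→3 → N3(foll b10 [-])
[21] propose(4,'y') → ∅
[22] deliver 0→4 → ∅
[23] crash(1) → N1(✗foll b10 [-])
[24] propose(2,'z') → ∅
[25] deliver 2→3 → ∅
[26] deliver 3→2 → ∅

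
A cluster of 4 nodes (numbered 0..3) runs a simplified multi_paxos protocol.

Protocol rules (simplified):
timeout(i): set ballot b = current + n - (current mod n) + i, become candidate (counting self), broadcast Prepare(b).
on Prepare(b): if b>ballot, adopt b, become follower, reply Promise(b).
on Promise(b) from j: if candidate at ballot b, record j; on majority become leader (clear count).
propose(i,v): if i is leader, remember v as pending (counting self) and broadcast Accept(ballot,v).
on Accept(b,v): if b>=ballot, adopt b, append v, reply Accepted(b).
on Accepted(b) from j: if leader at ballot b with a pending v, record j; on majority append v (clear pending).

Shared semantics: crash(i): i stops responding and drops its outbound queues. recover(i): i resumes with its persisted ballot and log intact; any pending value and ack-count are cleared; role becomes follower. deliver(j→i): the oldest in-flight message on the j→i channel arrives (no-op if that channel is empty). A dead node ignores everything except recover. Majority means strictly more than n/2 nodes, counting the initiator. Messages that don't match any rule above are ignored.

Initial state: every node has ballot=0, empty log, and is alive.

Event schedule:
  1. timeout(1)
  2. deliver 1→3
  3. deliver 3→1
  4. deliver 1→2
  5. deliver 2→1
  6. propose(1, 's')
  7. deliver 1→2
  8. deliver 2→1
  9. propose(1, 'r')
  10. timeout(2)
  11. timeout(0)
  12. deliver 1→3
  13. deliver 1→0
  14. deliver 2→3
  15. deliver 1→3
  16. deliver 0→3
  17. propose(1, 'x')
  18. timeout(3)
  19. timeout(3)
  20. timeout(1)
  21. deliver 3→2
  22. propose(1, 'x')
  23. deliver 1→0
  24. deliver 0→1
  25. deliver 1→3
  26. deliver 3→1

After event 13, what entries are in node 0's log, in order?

e1 timeout(1): 1[cand,b=5,-]
e2 deliver 1→3: 3[foll,b=5,-]
e3 deliver 3→1: ·
e4 deliver 1→2: 2[foll,b=5,-]
e5 deliver 2→1: 1[lead,b=5,-]
e6 propose(1,'s'): ·
e7 deliver 1→2: 2[foll,b=5,s]
e8 deliver 2→1: ·
e9 propose(1,'r'): ·
e10 timeout(2): 2[cand,b=10,s]
e11 timeout(0): 0[cand,b=4,-]
e12 deliver 1→3: 3[foll,b=5,s]
e13 deliver 1→0: 0[foll,b=5,-]

empty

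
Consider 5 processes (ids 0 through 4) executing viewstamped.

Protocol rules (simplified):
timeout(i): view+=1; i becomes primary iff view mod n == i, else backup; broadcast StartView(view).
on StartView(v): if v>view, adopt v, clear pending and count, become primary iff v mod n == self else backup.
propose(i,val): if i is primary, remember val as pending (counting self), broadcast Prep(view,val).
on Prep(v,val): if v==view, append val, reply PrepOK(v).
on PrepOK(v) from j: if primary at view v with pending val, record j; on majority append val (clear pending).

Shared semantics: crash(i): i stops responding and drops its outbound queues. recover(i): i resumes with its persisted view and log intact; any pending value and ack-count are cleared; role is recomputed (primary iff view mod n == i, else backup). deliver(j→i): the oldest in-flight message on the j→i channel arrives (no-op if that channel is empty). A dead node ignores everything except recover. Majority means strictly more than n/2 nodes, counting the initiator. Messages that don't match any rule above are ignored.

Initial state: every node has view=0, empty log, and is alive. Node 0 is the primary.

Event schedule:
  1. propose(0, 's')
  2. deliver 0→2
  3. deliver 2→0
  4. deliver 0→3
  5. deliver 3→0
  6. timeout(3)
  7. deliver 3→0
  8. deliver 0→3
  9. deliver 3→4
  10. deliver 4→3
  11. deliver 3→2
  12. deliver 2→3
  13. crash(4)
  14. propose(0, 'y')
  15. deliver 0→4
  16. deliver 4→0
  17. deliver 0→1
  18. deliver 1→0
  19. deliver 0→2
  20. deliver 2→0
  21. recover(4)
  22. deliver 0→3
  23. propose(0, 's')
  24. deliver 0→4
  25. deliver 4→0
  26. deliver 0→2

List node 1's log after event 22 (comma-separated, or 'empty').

after 1 — propose(0,'s'): ·
after 2 — deliver 0→2: n2:back/v0/[s]
after 3 — deliver 2→0: ·
after 4 — deliver 0→3: n3:back/v0/[s]
after 5 — deliver 3→0: n0:prim/v0/[s]
after 6 — timeout(3): n3:back/v1/[s]
after 7 — deliver 3→0: n0:back/v1/[s]
after 8 — deliver 0→3: ·
after 9 — deliver 3→4: n4:back/v1/[-]
after 10 — deliver 4→3: ·
after 11 — deliver 3→2: n2:back/v1/[s]
after 12 — deliver 2→3: ·
after 13 — crash(4): n4:✗back/v1/[-]
after 14 — propose(0,'y'): ·
after 15 — deliver 0→4: ·
after 16 — deliver 4→0: ·
after 17 — deliver 0→1: n1:back/v0/[s]
after 18 — deliver 1→0: ·
after 19 — deliver 0→2: ·
after 20 — deliver 2→0: ·
after 21 — recover(4): n4:back/v1/[-]
after 22 — deliver 0→3: ·

s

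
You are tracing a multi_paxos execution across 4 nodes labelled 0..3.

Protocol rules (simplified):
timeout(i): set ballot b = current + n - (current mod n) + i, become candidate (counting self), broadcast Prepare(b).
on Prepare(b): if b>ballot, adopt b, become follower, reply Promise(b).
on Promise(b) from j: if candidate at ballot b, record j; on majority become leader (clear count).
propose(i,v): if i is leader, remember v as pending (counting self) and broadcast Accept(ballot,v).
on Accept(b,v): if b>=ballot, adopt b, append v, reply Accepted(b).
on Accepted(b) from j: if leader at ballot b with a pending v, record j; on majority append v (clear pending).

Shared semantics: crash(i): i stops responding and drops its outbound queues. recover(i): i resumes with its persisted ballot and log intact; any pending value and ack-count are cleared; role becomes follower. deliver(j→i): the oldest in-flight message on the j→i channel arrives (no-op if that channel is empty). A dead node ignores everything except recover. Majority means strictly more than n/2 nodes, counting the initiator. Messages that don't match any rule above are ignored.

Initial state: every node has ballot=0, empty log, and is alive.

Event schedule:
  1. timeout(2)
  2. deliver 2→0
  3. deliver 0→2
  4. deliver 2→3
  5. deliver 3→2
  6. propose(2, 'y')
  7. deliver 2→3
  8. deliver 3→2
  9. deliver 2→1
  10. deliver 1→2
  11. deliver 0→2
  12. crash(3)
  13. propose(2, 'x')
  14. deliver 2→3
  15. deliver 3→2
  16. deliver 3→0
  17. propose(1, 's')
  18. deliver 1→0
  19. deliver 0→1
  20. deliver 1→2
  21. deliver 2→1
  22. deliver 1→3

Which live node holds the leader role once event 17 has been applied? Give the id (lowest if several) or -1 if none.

2

step 1 timeout(2): 2={cand,b=6,log=-}
step 2 deliver 2→0: 0={foll,b=6,log=-}
step 3 deliver 0→2: —
step 4 deliver 2→3: 3={foll,b=6,log=-}
step 5 deliver 3→2: 2={lead,b=6,log=-}
step 6 propose(2,'y'): —
step 7 deliver 2→3: 3={foll,b=6,log=y}
step 8 deliver 3→2: —
step 9 deliver 2→1: 1={foll,b=6,log=-}
step 10 deliver 1→2: —
step 11 deliver 0→2: —
step 12 crash(3): 3={✗foll,b=6,log=y}
step 13 propose(2,'x'): —
step 14 deliver 2→3: —
step 15 deliver 3→2: —
step 16 deliver 3→0: —
step 17 propose(1,'s'): —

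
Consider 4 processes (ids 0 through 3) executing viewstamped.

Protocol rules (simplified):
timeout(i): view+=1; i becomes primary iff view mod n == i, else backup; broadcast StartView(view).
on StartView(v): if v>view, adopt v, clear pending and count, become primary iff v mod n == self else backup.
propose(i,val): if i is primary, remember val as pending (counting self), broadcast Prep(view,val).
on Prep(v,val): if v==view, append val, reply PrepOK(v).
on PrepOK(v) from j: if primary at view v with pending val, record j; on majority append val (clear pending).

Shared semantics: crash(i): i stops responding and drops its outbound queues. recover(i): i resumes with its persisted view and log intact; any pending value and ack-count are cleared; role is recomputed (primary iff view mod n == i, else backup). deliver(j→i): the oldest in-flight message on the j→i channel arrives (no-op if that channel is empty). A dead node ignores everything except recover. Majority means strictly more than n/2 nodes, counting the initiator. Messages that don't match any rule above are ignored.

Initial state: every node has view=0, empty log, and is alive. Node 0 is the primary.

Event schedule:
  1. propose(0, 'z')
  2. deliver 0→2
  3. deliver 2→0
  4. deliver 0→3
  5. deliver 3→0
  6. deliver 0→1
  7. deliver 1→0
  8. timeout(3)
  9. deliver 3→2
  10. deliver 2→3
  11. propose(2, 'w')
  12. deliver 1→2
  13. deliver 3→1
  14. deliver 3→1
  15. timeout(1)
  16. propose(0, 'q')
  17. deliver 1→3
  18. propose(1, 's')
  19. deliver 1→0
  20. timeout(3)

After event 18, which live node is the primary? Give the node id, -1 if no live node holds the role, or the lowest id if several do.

step 1 propose(0,'z'): —
step 2 deliver 0→2: 2={back,v=0,log=z}
step 3 deliver 2→0: —
step 4 deliver 0→3: 3={back,v=0,log=z}
step 5 deliver 3→0: 0={prim,v=0,log=z}
step 6 deliver 0→1: 1={back,v=0,log=z}
step 7 deliver 1→0: —
step 8 timeout(3): 3={back,v=1,log=z}
step 9 deliver 3→2: 2={back,v=1,log=z}
step 10 deliver 2→3: —
step 11 propose(2,'w'): —
step 12 deliver 1→2: —
step 13 deliver 3→1: 1={prim,v=1,log=z}
step 14 deliver 3→1: —
step 15 timeout(1): 1={back,v=2,log=z}
step 16 propose(0,'q'): —
step 17 deliver 1→3: 3={back,v=2,log=z}
step 18 propose(1,'s'): —

0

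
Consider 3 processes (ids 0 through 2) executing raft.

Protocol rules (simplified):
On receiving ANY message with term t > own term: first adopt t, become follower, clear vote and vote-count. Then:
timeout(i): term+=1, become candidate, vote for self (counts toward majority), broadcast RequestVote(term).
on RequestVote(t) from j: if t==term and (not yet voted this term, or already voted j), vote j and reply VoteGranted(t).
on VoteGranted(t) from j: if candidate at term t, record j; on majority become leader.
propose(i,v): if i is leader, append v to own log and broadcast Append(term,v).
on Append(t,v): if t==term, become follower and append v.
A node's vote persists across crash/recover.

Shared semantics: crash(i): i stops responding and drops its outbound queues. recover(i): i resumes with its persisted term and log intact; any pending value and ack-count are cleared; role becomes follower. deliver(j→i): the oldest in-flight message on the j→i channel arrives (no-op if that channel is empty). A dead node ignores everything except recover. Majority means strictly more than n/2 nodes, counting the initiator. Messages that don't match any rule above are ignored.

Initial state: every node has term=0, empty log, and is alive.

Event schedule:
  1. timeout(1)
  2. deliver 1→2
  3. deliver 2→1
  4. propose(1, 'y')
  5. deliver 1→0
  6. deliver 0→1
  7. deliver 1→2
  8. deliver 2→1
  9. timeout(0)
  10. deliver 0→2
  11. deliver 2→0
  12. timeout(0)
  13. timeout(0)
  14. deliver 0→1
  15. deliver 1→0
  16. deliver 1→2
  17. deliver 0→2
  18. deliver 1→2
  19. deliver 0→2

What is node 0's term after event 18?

1. timeout(1):  <1:cand t1 ->
2. deliver 1→2:  <2:foll t1 ->
3. deliver 2→1:  <1:lead t1 ->
4. propose(1,'y'):  <1:lead t1 y>
5. deliver 1→0:  <0:foll t1 ->
6. deliver 0→1:  nop
7. deliver 1→2:  <2:foll t1 y>
8. deliver 2→1:  nop
9. timeout(0):  <0:cand t2 ->
10. deliver 0→2:  <2:foll t2 y>
11. deliver 2→0:  <0:lead t2 ->
12. timeout(0):  <0:cand t3 ->
13. timeout(0):  <0:cand t4 ->
14. deliver 0→1:  <1:foll t2 y>
15. deliver 1→0:  nop
16. deliver 1→2:  nop
17. deliver 0→2:  <2:foll t3 y>
18. deliver 1→2:  nop

4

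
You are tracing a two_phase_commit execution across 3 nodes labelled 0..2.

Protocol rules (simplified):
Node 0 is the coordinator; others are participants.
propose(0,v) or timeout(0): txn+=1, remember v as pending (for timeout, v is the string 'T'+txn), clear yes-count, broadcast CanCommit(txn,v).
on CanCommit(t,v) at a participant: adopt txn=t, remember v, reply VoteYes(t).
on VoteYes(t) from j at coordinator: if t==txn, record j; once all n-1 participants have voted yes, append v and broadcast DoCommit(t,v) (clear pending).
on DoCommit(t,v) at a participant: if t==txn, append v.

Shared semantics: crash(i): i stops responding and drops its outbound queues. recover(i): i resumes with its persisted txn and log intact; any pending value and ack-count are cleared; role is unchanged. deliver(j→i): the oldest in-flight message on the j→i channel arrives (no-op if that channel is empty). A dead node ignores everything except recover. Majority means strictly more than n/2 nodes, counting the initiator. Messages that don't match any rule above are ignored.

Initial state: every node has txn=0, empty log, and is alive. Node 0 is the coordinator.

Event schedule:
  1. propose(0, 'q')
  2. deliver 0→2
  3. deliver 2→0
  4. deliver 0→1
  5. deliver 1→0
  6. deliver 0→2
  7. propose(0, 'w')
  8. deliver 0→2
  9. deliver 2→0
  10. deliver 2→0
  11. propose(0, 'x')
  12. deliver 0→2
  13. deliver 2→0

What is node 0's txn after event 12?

e1 propose(0,'q'): 0[coor,t=1,-]
e2 deliver 0→2: 2[part,t=1,-]
e3 deliver 2→0: ·
e4 deliver 0→1: 1[part,t=1,-]
e5 deliver 1→0: 0[coor,t=1,q]
e6 deliver 0→2: 2[part,t=1,q]
e7 propose(0,'w'): 0[coor,t=2,q]
e8 deliver 0→2: 2[part,t=2,q]
e9 deliver 2→0: ·
e10 deliver 2→0: ·
e11 propose(0,'x'): 0[coor,t=3,q]
e12 deliver 0→2: 2[part,t=3,q]

3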